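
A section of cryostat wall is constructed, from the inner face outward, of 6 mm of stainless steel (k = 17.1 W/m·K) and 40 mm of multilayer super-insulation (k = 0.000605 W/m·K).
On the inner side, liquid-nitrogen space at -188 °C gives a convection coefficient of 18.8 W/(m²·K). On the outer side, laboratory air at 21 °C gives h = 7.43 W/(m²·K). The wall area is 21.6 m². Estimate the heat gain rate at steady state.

Q ≈ 68.1 W

Using the resistance-network approach (series):
R_inner film = 1/(h_i·A) = 1/(18.8×21.6) = 0.002463 K/W
R_stainless steel = L/(kA) = 0.006/(17.1×21.6) = 1.624×10^-5 K/W
R_multilayer super-insulation = L/(kA) = 0.04/(0.000605×21.6) = 3.061 K/W
R_outer film = 1/(h_o·A) = 1/(7.43×21.6) = 0.006231 K/W
R_total = 3.07 K/W
Q = ΔT / R_total = 209 / 3.07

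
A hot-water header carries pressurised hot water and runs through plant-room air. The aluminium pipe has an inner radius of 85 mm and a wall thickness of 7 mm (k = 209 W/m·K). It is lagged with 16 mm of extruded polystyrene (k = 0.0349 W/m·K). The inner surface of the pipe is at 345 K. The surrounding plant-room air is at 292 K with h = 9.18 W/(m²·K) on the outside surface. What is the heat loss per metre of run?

Cylindrical conduction, so R = ln(r₂/r₁)/(2πkL) per layer, in series:
R_aluminium pipe wall = ln(92/85)/(2π×209×1) = 6.026×10^-5 K/W
R_extruded polystyrene = ln(108/92)/(2π×0.0349×1) = 0.7312 K/W
R_outer film = 1/(h_o·2πr_oL) = 1/(9.18×2π×0.108×1) = 0.1605 K/W
R_total = 0.8918 K/W
Q = ΔT/R_total = 53/0.8918

q′ ≈ 59.4 W/m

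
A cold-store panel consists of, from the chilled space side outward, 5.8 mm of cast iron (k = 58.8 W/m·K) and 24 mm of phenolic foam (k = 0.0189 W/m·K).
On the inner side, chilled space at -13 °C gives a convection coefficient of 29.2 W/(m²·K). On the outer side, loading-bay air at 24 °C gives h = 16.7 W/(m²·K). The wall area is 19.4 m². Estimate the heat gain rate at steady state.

Q ≈ 526 W

Using the resistance-network approach (series):
R_inner film = 1/(h_i·A) = 1/(29.2×19.4) = 0.001765 K/W
R_cast iron = L/(kA) = 0.0058/(58.8×19.4) = 5.085×10^-6 K/W
R_phenolic foam = L/(kA) = 0.024/(0.0189×19.4) = 0.06546 K/W
R_outer film = 1/(h_o·A) = 1/(16.7×19.4) = 0.003087 K/W
R_total = 0.07031 K/W
Q = ΔT / R_total = 37 / 0.07031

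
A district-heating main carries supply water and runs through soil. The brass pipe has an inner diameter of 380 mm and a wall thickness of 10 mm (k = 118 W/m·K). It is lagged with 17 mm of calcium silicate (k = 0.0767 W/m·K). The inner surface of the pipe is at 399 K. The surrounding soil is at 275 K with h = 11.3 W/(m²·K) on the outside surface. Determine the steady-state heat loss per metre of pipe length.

q′ ≈ 529 W/m

Radial resistances (cylindrical: R_cond = ln(r_o/r_i)/(2πkL), R_conv = 1/(h·2πrL)):
R_brass pipe wall = ln(200/190)/(2π×118×1) = 6.918×10^-5 K/W
R_calcium silicate = ln(217/200)/(2π×0.0767×1) = 0.1693 K/W
R_outer film = 1/(h_o·2πr_oL) = 1/(11.3×2π×0.217×1) = 0.06491 K/W
R_total = 0.2343 K/W
Q = ΔT/R_total = 124/0.2343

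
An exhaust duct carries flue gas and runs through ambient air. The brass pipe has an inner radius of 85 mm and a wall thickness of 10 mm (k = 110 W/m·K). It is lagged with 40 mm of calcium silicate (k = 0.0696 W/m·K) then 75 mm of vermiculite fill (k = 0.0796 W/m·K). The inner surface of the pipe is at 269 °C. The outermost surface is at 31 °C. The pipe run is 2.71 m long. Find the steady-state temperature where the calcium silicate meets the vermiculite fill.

For a radial system each layer contributes R = ln(r_out/r_in)/(2πkL); films add R = 1/(hA).
R_brass pipe wall = ln(95/85)/(2π×110×2.71) = 5.938×10^-5 K/W
R_calcium silicate = ln(135/95)/(2π×0.0696×2.71) = 0.2965 K/W
R_vermiculite fill = ln(210/135)/(2π×0.0796×2.71) = 0.326 K/W
R_total = 0.6226 K/W
Q = ΔT/R_total = 238/0.6226
Q = 382 W
T_interface = T_inner − Q·ΣR(inner→interface) = 269 − 382×0.2966

T ≈ 156 °C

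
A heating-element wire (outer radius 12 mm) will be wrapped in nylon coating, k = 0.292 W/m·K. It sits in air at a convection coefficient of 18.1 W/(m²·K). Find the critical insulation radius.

r_cr ≈ 16.1 mm

For a cylinder r_cr = k/h = 0.292/18.1
r_cr = 16.1 mm; since the bare radius (12 mm) is below r_cr, adding a thin layer of insulation will *increase* heat loss.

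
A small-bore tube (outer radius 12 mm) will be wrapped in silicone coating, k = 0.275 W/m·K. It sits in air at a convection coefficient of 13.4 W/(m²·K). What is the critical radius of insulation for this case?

r_cr ≈ 20.5 mm

For a cylinder r_cr = k/h = 0.275/13.4
r_cr = 20.5 mm; since the bare radius (12 mm) is below r_cr, adding a thin layer of insulation will *increase* heat loss.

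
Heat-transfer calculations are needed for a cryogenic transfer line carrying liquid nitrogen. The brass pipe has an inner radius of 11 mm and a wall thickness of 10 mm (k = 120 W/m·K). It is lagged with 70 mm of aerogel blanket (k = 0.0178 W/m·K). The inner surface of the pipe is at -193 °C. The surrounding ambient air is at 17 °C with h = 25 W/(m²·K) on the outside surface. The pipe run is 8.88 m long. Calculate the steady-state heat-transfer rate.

Q ≈ 141 W

For a radial system each layer contributes R = ln(r_out/r_in)/(2πkL); films add R = 1/(hA).
R_brass pipe wall = ln(21/11)/(2π×120×8.88) = 9.658×10^-5 K/W
R_aerogel blanket = ln(91/21)/(2π×0.0178×8.88) = 1.476 K/W
R_outer film = 1/(h_o·2πr_oL) = 1/(25×2π×0.091×8.88) = 0.007878 K/W
R_total = 1.484 K/W
Q = ΔT/R_total = 210/1.484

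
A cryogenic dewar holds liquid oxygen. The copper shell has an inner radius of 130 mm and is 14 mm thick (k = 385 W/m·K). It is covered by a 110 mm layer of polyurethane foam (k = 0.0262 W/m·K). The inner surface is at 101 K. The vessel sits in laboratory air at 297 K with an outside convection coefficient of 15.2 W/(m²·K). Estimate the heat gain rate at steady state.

Q ≈ 21.3 W

Spherical conduction: R = (1/r_in − 1/r_out)/(4πk) per layer; series-sum.
R_copper shell = (1/0.13 − 1/0.144)/(4π×385) = 1.546×10^-4 K/W
R_polyurethane foam = (1/0.144 − 1/0.254)/(4π×0.0262) = 9.135 K/W
R_outer film = 1/(h·4πr_o²) = 1/(15.2×4π×0.254²) = 0.08115 K/W
R_total = 9.216 K/W
Q = ΔT/R_total = 196/9.216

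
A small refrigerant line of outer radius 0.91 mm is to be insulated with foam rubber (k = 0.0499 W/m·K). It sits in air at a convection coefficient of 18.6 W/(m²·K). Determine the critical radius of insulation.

For a cylinder r_cr = k/h = 0.0499/18.6
r_cr = 2.68 mm; since the bare radius (0.91 mm) is below r_cr, adding a thin layer of insulation will *increase* heat loss.

r_cr ≈ 2.68 mm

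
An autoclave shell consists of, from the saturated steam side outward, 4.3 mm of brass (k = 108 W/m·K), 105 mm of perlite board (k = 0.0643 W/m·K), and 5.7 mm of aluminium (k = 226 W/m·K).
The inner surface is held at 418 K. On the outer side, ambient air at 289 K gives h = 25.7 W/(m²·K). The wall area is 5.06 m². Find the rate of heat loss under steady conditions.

Using the resistance-network approach (series):
R_brass = L/(kA) = 0.0043/(108×5.06) = 7.869×10^-6 K/W
R_perlite board = L/(kA) = 0.105/(0.0643×5.06) = 0.3227 K/W
R_aluminium = L/(kA) = 0.0057/(226×5.06) = 4.984×10^-6 K/W
R_outer film = 1/(h_o·A) = 1/(25.7×5.06) = 0.00769 K/W
R_total = 0.3304 K/W
Q = ΔT / R_total = 129 / 0.3304

Q ≈ 390 W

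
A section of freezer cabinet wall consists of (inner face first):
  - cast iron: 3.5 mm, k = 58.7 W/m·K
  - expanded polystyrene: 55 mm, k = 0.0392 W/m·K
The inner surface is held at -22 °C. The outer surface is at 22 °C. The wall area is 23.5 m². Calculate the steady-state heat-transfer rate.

Q ≈ 737 W

Treating each layer as a thermal resistance in series:
R_cast iron = L/(kA) = 0.0035/(58.7×23.5) = 2.537×10^-6 K/W
R_expanded polystyrene = L/(kA) = 0.055/(0.0392×23.5) = 0.0597 K/W
R_total = 0.05971 K/W
Q = ΔT / R_total = 44 / 0.05971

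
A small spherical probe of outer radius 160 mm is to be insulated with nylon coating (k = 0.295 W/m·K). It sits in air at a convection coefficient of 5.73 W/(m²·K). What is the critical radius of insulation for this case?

For a sphere r_cr = 2k/h = 2×0.295/5.73
r_cr = 103 mm; since the bare radius (160 mm) is above r_cr, any added insulation will reduce heat loss.

r_cr ≈ 103 mm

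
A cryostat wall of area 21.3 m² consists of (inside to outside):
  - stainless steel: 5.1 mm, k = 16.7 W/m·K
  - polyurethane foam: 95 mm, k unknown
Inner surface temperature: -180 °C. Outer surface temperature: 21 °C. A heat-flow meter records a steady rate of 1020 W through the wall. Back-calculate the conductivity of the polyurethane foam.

Model the wall as resistances in series:
R_stainless steel = L/(kA) = 0.0051/(16.7×21.3) = 1.434×10^-5 K/W
Sum of known resistances R_other = 1.434×10^-5 K/W
Total R = ΔT/Q = 201/1020 = 0.1971 K/W
R_polyurethane foam = R_total − R_other = 0.197 K/W
k = L/(R·A) = 0.095/(0.197×21.3)

k ≈ 0.0226 W/(m·K)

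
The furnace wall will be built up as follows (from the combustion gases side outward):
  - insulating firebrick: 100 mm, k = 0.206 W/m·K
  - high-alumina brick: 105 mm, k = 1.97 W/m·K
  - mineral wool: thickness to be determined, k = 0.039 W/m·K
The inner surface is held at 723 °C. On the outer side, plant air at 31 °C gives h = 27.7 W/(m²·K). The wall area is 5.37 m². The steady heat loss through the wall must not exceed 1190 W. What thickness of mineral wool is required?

Using the resistance-network approach (series):
R_insulating firebrick = L/(kA) = 0.1/(0.206×5.37) = 0.0904 K/W
R_high-alumina brick = L/(kA) = 0.105/(1.97×5.37) = 0.009925 K/W
R_outer film = 1/(h_o·A) = 1/(27.7×5.37) = 0.006723 K/W
Sum of the known resistances R_other = 0.107 K/W
Required total resistance R_tot = ΔT/Q_allow = 692/1190 = 0.5815 K/W
R_mineral wool = R_tot − R_other = 0.4745 K/W
L = R·k·A = 0.4745×0.039×5.37

L ≈ 99.4 mm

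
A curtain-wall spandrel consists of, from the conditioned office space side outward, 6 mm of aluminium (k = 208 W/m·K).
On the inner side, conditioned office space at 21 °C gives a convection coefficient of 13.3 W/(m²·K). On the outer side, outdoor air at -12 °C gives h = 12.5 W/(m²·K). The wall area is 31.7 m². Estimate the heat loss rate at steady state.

Model the wall as resistances in series:
R_inner film = 1/(h_i·A) = 1/(13.3×31.7) = 0.002372 K/W
R_aluminium = L/(kA) = 0.006/(208×31.7) = 9.1×10^-7 K/W
R_outer film = 1/(h_o·A) = 1/(12.5×31.7) = 0.002524 K/W
R_total = 0.004896 K/W
Q = ΔT / R_total = 33 / 0.004896

Q ≈ 6740 W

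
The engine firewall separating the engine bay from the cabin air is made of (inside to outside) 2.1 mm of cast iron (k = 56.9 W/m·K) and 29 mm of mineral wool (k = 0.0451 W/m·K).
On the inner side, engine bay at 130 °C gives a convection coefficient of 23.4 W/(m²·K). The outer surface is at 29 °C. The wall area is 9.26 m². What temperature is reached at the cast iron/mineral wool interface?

T ≈ 124 °C

Thermal resistances in series:
R_inner film = 1/(h_i·A) = 1/(23.4×9.26) = 0.004615 K/W
R_cast iron = L/(kA) = 0.0021/(56.9×9.26) = 3.986×10^-6 K/W
R_mineral wool = L/(kA) = 0.029/(0.0451×9.26) = 0.06944 K/W
R_total = 0.07406 K/W;  Q = ΔT/R_total = 101/0.07406 = 1364 W
T_interface = T_inner − Q·ΣR(inner→interface) = 130 − 1360×0.004619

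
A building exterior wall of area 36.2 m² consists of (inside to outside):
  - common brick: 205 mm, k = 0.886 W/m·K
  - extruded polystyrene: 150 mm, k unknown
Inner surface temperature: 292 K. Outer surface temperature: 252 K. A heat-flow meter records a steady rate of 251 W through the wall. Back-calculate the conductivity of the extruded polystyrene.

k ≈ 0.0271 W/(m·K)

Treating each layer as a thermal resistance in series:
R_common brick = L/(kA) = 0.205/(0.886×36.2) = 0.006392 K/W
Sum of known resistances R_other = 0.006392 K/W
Total R = ΔT/Q = 40/251 = 0.1594 K/W
R_extruded polystyrene = R_total − R_other = 0.153 K/W
k = L/(R·A) = 0.15/(0.153×36.2)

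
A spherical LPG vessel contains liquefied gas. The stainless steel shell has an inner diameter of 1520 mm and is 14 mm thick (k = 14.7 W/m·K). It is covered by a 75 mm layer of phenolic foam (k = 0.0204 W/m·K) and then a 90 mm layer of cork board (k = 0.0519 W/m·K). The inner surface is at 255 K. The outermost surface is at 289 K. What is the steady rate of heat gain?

Q ≈ 55 W

Each spherical layer contributes R = (1/r_i − 1/r_o)/(4πk):
R_stainless steel shell = (1/0.76 − 1/0.774)/(4π×14.7) = 1.288×10^-4 K/W
R_phenolic foam = (1/0.774 − 1/0.849)/(4π×0.0204) = 0.4452 K/W
R_cork board = (1/0.849 − 1/0.939)/(4π×0.0519) = 0.1731 K/W
R_total = 0.6184 K/W
Q = ΔT/R_total = 34/0.6184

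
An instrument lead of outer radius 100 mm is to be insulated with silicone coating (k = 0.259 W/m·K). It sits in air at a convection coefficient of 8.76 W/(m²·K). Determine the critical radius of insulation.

r_cr ≈ 29.6 mm

For a cylinder r_cr = k/h = 0.259/8.76
r_cr = 29.6 mm; since the bare radius (100 mm) is above r_cr, any added insulation will reduce heat loss.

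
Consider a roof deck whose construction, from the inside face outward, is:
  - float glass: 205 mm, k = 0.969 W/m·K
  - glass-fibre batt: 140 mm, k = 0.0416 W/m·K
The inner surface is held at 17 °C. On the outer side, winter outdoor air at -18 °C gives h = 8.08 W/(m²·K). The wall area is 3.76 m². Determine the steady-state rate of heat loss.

Series thermal resistances:
R_float glass = L/(kA) = 0.205/(0.969×3.76) = 0.05627 K/W
R_glass-fibre batt = L/(kA) = 0.14/(0.0416×3.76) = 0.895 K/W
R_outer film = 1/(h_o·A) = 1/(8.08×3.76) = 0.03292 K/W
R_total = 0.9842 K/W
Q = ΔT / R_total = 35 / 0.9842

Q ≈ 35.6 W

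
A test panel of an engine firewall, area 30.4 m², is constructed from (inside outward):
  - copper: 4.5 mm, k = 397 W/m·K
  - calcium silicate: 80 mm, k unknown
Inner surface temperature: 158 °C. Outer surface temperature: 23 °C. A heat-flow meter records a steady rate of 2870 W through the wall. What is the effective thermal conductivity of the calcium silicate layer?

k ≈ 0.0559 W/(m·K)

Series thermal resistances:
R_copper = L/(kA) = 0.0045/(397×30.4) = 3.729×10^-7 K/W
Sum of known resistances R_other = 3.729×10^-7 K/W
Total R = ΔT/Q = 135/2870 = 0.04704 K/W
R_calcium silicate = R_total − R_other = 0.04704 K/W
k = L/(R·A) = 0.08/(0.04704×30.4)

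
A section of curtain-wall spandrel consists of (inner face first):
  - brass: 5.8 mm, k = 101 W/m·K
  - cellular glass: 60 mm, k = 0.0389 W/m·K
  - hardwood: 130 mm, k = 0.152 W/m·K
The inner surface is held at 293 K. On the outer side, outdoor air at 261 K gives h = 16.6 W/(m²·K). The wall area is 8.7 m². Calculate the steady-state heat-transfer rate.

Q ≈ 113 W

Thermal resistances in series:
R_brass = L/(kA) = 0.0058/(101×8.7) = 6.601×10^-6 K/W
R_cellular glass = L/(kA) = 0.06/(0.0389×8.7) = 0.1773 K/W
R_hardwood = L/(kA) = 0.13/(0.152×8.7) = 0.09831 K/W
R_outer film = 1/(h_o·A) = 1/(16.6×8.7) = 0.006924 K/W
R_total = 0.2825 K/W
Q = ΔT / R_total = 32 / 0.2825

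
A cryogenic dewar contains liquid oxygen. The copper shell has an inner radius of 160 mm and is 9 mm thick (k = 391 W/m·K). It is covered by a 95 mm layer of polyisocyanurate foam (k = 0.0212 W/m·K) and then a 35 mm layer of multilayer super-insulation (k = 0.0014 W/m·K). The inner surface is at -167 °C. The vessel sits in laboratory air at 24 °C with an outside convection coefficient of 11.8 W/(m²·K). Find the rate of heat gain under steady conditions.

Q ≈ 5.74 W

Radial (spherical) resistances in series:
R_copper shell = (1/0.16 − 1/0.169)/(4π×391) = 6.774×10^-5 K/W
R_polyisocyanurate foam = (1/0.169 − 1/0.264)/(4π×0.0212) = 7.993 K/W
R_multilayer super-insulation = (1/0.264 − 1/0.299)/(4π×0.0014) = 25.2 K/W
R_outer film = 1/(h·4πr_o²) = 1/(11.8×4π×0.299²) = 0.07543 K/W
R_total = 33.27 K/W
Q = ΔT/R_total = 191/33.27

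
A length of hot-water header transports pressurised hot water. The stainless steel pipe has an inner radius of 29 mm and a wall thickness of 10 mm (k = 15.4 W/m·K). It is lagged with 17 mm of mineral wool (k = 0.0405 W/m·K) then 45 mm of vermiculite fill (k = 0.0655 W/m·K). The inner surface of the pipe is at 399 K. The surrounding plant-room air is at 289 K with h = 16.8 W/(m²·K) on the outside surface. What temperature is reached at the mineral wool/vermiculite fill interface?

For a radial system each layer contributes R = ln(r_out/r_in)/(2πkL); films add R = 1/(hA).
R_stainless steel pipe wall = ln(39/29)/(2π×15.4×1) = 0.003062 K/W
R_mineral wool = ln(56/39)/(2π×0.0405×1) = 1.422 K/W
R_vermiculite fill = ln(101/56)/(2π×0.0655×1) = 1.433 K/W
R_outer film = 1/(h_o·2πr_oL) = 1/(16.8×2π×0.101×1) = 0.0938 K/W
R_total = 2.952 K/W
Q = ΔT/R_total = 110/2.952
Q = 37.3 W/m
T_interface = T_inner − Q·ΣR(inner→interface) = 399 − 37.3×1.425

T ≈ 346 K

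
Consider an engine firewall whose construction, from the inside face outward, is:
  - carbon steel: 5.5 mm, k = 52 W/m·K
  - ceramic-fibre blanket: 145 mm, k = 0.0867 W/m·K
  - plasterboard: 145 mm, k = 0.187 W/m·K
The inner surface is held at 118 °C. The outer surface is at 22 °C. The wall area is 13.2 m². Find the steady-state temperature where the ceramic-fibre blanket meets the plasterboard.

Model the wall as resistances in series:
R_carbon steel = L/(kA) = 0.0055/(52×13.2) = 8.013×10^-6 K/W
R_ceramic-fibre blanket = L/(kA) = 0.145/(0.0867×13.2) = 0.1267 K/W
R_plasterboard = L/(kA) = 0.145/(0.187×13.2) = 0.05874 K/W
R_total = 0.1855 K/W;  Q = ΔT/R_total = 96/0.1855 = 517.7 W
T_interface = T_inner − Q·ΣR(inner→interface) = 118 − 518×0.1267

T ≈ 52.4 °C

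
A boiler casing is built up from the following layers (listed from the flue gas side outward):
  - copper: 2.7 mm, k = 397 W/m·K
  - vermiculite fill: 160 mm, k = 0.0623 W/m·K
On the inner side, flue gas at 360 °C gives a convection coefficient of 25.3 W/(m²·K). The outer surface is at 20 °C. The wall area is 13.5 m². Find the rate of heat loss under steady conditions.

Treating each layer as a thermal resistance in series:
R_inner film = 1/(h_i·A) = 1/(25.3×13.5) = 0.002928 K/W
R_copper = L/(kA) = 0.0027/(397×13.5) = 5.038×10^-7 K/W
R_vermiculite fill = L/(kA) = 0.16/(0.0623×13.5) = 0.1902 K/W
R_total = 0.1932 K/W
Q = ΔT / R_total = 340 / 0.1932

Q ≈ 1760 W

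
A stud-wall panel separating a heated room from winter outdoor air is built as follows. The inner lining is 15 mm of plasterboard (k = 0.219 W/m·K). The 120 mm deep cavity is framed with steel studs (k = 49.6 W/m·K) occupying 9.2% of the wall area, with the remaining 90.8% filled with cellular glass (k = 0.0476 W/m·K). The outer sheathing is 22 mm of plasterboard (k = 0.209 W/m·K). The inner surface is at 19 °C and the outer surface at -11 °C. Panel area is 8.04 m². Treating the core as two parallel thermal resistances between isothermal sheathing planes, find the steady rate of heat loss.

Q ≈ 1210 W

Sheathing layers in series; stud and cavity paths in parallel between them.
R_inner = 0.015/(0.219×8.04) = 0.008519 K/W
R_stud  = 0.12/(49.6×0.092×8.04) = 0.003271 K/W
R_cav   = 0.12/(0.0476×0.908×8.04) = 0.3453 K/W
1/R_core = 1/R_stud + 1/R_cav → R_core = 0.00324 K/W
R_outer = 0.022/(0.209×8.04) = 0.01309 K/W
R_total = 0.02485 K/W
Q = ΔT/R_total = 30/0.02485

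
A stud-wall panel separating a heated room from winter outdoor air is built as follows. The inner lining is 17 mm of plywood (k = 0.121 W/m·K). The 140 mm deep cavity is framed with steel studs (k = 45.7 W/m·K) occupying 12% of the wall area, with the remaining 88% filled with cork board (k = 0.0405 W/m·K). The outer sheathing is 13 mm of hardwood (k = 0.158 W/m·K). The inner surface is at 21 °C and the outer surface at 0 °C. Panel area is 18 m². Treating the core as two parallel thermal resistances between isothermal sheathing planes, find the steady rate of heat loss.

Q ≈ 1520 W

Sheathing layers in series; stud and cavity paths in parallel between them.
R_inner = 0.017/(0.121×18) = 0.007805 K/W
R_stud  = 0.14/(45.7×0.12×18) = 0.001418 K/W
R_cav   = 0.14/(0.0405×0.88×18) = 0.2182 K/W
1/R_core = 1/R_stud + 1/R_cav → R_core = 0.001409 K/W
R_outer = 0.013/(0.158×18) = 0.004571 K/W
R_total = 0.01379 K/W
Q = ΔT/R_total = 21/0.01379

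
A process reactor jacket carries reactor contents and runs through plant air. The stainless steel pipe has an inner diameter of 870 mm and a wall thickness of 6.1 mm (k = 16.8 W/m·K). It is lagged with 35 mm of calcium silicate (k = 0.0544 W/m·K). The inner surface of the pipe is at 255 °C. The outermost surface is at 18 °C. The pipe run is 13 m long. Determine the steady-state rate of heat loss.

Per-layer cylindrical resistances, series-summed:
R_stainless steel pipe wall = ln(441.1/435)/(2π×16.8×13) = 1.015×10^-5 K/W
R_calcium silicate = ln(476.1/441.1)/(2π×0.0544×13) = 0.01718 K/W
R_total = 0.01719 K/W
Q = ΔT/R_total = 237/0.01719

Q ≈ 13800 W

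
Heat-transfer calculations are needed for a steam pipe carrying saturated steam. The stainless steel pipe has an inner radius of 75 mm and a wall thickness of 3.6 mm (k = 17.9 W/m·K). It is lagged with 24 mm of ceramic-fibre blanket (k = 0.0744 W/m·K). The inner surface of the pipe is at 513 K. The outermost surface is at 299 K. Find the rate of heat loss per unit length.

q′ ≈ 375 W/m

Per-layer cylindrical resistances, series-summed:
R_stainless steel pipe wall = ln(78.6/75)/(2π×17.9×1) = 4.169×10^-4 K/W
R_ceramic-fibre blanket = ln(102.6/78.6)/(2π×0.0744×1) = 0.57 K/W
R_total = 0.5704 K/W
Q = ΔT/R_total = 214/0.5704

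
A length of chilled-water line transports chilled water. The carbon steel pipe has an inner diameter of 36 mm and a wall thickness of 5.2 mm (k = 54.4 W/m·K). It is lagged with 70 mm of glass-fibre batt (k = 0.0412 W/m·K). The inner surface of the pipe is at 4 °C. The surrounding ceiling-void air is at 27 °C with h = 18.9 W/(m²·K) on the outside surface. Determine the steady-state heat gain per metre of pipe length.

q′ ≈ 4.21 W/m

Radial resistances (cylindrical: R_cond = ln(r_o/r_i)/(2πkL), R_conv = 1/(h·2πrL)):
R_carbon steel pipe wall = ln(23.2/18)/(2π×54.4×1) = 7.425×10^-4 K/W
R_glass-fibre batt = ln(93.2/23.2)/(2π×0.0412×1) = 5.372 K/W
R_outer film = 1/(h_o·2πr_oL) = 1/(18.9×2π×0.0932×1) = 0.09035 K/W
R_total = 5.463 K/W
Q = ΔT/R_total = 23/5.463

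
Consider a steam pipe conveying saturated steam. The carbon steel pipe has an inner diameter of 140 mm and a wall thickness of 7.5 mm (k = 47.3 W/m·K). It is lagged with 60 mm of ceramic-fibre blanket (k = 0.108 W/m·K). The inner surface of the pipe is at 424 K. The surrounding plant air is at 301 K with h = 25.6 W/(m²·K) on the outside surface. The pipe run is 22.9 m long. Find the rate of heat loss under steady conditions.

Q ≈ 3160 W

Radial resistances (cylindrical: R_cond = ln(r_o/r_i)/(2πkL), R_conv = 1/(h·2πrL)):
R_carbon steel pipe wall = ln(77.5/70)/(2π×47.3×22.9) = 1.496×10^-5 K/W
R_ceramic-fibre blanket = ln(137.5/77.5)/(2π×0.108×22.9) = 0.0369 K/W
R_outer film = 1/(h_o·2πr_oL) = 1/(25.6×2π×0.1375×22.9) = 0.001974 K/W
R_total = 0.03889 K/W
Q = ΔT/R_total = 123/0.03889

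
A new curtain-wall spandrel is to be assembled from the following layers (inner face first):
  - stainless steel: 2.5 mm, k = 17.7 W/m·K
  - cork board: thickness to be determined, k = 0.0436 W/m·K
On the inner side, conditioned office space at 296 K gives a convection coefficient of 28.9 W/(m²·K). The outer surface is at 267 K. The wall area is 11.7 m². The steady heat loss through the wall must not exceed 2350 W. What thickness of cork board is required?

L ≈ 4.78 mm

Thermal resistances in series:
R_inner film = 1/(h_i·A) = 1/(28.9×11.7) = 0.002957 K/W
R_stainless steel = L/(kA) = 0.0025/(17.7×11.7) = 1.207×10^-5 K/W
Sum of the known resistances R_other = 0.00297 K/W
Required total resistance R_tot = ΔT/Q_allow = 29/2350 = 0.01234 K/W
R_cork board = R_tot − R_other = 0.009371 K/W
L = R·k·A = 0.009371×0.0436×11.7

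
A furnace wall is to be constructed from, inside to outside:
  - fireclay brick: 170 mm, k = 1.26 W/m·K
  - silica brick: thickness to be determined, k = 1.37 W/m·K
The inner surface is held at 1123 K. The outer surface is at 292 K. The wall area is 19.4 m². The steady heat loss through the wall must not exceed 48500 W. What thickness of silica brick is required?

L ≈ 271 mm

Treating each layer as a thermal resistance in series:
R_fireclay brick = L/(kA) = 0.17/(1.26×19.4) = 0.006955 K/W
Sum of the known resistances R_other = 0.006955 K/W
Required total resistance R_tot = ΔT/Q_allow = 831/48500 = 0.01713 K/W
R_silica brick = R_tot − R_other = 0.01018 K/W
L = R·k·A = 0.01018×1.37×19.4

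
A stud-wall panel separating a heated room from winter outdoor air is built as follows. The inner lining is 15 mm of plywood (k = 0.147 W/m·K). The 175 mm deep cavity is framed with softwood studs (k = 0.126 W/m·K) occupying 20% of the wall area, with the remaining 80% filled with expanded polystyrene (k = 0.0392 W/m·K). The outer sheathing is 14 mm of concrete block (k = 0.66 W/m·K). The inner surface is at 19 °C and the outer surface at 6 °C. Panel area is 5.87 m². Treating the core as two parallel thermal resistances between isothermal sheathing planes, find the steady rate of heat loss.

Sheathing layers in series; stud and cavity paths in parallel between them.
R_inner = 0.015/(0.147×5.87) = 0.01738 K/W
R_stud  = 0.175/(0.126×0.2×5.87) = 1.183 K/W
R_cav   = 0.175/(0.0392×0.8×5.87) = 0.9507 K/W
1/R_core = 1/R_stud + 1/R_cav → R_core = 0.5271 K/W
R_outer = 0.014/(0.66×5.87) = 0.003614 K/W
R_total = 0.5481 K/W
Q = ΔT/R_total = 13/0.5481

Q ≈ 23.7 W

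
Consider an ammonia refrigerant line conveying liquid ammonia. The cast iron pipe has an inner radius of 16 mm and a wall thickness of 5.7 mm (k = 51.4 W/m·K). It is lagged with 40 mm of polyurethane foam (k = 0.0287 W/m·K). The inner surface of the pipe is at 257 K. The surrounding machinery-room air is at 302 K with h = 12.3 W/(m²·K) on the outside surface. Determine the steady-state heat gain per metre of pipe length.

Cylindrical conduction, so R = ln(r₂/r₁)/(2πkL) per layer, in series:
R_cast iron pipe wall = ln(21.7/16)/(2π×51.4×1) = 9.435×10^-4 K/W
R_polyurethane foam = ln(61.7/21.7)/(2π×0.0287×1) = 5.795 K/W
R_outer film = 1/(h_o·2πr_oL) = 1/(12.3×2π×0.0617×1) = 0.2097 K/W
R_total = 6.006 K/W
Q = ΔT/R_total = 45/6.006

q′ ≈ 7.49 W/m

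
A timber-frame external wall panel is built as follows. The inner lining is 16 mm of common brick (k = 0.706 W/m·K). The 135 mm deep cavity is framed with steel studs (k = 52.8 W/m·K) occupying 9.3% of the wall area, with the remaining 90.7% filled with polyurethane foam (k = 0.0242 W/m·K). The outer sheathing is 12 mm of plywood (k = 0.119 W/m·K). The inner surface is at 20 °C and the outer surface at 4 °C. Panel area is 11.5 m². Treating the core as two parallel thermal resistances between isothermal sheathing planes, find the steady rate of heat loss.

Q ≈ 1220 W

Sheathing layers in series; stud and cavity paths in parallel between them.
R_inner = 0.016/(0.706×11.5) = 0.001971 K/W
R_stud  = 0.135/(52.8×0.093×11.5) = 0.002391 K/W
R_cav   = 0.135/(0.0242×0.907×11.5) = 0.5348 K/W
1/R_core = 1/R_stud + 1/R_cav → R_core = 0.00238 K/W
R_outer = 0.012/(0.119×11.5) = 0.008769 K/W
R_total = 0.01312 K/W
Q = ΔT/R_total = 16/0.01312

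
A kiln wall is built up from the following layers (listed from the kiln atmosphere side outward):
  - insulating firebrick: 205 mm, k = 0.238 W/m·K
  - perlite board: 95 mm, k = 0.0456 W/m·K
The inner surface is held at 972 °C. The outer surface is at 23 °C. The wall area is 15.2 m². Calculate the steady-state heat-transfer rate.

Q ≈ 4900 W

Thermal resistances in series:
R_insulating firebrick = L/(kA) = 0.205/(0.238×15.2) = 0.05667 K/W
R_perlite board = L/(kA) = 0.095/(0.0456×15.2) = 0.1371 K/W
R_total = 0.1937 K/W
Q = ΔT / R_total = 949 / 0.1937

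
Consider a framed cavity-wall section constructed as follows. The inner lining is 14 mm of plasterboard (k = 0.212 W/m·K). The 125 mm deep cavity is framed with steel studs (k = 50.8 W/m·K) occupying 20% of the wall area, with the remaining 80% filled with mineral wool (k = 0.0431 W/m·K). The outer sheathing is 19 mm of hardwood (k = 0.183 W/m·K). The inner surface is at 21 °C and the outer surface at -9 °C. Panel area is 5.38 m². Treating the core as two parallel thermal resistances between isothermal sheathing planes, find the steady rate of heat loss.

Sheathing layers in series; stud and cavity paths in parallel between them.
R_inner = 0.014/(0.212×5.38) = 0.01227 K/W
R_stud  = 0.125/(50.8×0.2×5.38) = 0.002287 K/W
R_cav   = 0.125/(0.0431×0.8×5.38) = 0.6738 K/W
1/R_core = 1/R_stud + 1/R_cav → R_core = 0.002279 K/W
R_outer = 0.019/(0.183×5.38) = 0.0193 K/W
R_total = 0.03385 K/W
Q = ΔT/R_total = 30/0.03385

Q ≈ 886 W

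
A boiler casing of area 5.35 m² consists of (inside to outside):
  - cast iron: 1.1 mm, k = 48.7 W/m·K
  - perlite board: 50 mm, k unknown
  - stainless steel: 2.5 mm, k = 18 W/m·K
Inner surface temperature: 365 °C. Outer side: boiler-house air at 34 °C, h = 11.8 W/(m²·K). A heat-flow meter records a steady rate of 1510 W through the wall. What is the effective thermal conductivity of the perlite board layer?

k ≈ 0.046 W/(m·K)

Model the wall as resistances in series:
R_cast iron = L/(kA) = 0.0011/(48.7×5.35) = 4.222×10^-6 K/W
R_stainless steel = L/(kA) = 0.0025/(18×5.35) = 2.596×10^-5 K/W
R_outer film = 1/(h_o·A) = 1/(11.8×5.35) = 0.01584 K/W
Sum of known resistances R_other = 0.01587 K/W
Total R = ΔT/Q = 331/1510 = 0.2192 K/W
R_perlite board = R_total − R_other = 0.2033 K/W
k = L/(R·A) = 0.05/(0.2033×5.35)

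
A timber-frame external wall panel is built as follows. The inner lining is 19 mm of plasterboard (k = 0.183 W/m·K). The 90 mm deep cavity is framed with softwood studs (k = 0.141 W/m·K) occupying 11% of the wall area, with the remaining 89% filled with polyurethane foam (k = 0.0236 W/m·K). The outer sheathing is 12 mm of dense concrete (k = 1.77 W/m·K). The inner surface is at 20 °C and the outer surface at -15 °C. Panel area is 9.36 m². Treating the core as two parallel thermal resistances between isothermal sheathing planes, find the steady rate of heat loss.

Sheathing layers in series; stud and cavity paths in parallel between them.
R_inner = 0.019/(0.183×9.36) = 0.01109 K/W
R_stud  = 0.09/(0.141×0.11×9.36) = 0.6199 K/W
R_cav   = 0.09/(0.0236×0.89×9.36) = 0.4578 K/W
1/R_core = 1/R_stud + 1/R_cav → R_core = 0.2633 K/W
R_outer = 0.012/(1.77×9.36) = 7.243×10^-4 K/W
R_total = 0.2752 K/W
Q = ΔT/R_total = 35/0.2752

Q ≈ 127 W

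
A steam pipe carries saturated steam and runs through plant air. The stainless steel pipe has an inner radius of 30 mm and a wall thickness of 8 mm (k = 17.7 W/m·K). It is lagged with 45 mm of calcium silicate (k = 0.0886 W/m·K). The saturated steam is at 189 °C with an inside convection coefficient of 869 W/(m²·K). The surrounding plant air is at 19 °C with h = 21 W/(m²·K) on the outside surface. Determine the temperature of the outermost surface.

T ≈ 29.3 °C

Per-layer cylindrical resistances, series-summed:
R_inner film = 1/(h_i·2πr₁L) = 1/(869×2π×0.03×1) = 0.006105 K/W
R_stainless steel pipe wall = ln(38/30)/(2π×17.7×1) = 0.002126 K/W
R_calcium silicate = ln(83/38)/(2π×0.0886×1) = 1.403 K/W
R_outer film = 1/(h_o·2πr_oL) = 1/(21×2π×0.083×1) = 0.09131 K/W
R_total = 1.503 K/W
Q = ΔT/R_total = 170/1.503
Q = 113 W/m
T_interface = T_inner − Q·ΣR(inner→interface) = 189 − 113×1.412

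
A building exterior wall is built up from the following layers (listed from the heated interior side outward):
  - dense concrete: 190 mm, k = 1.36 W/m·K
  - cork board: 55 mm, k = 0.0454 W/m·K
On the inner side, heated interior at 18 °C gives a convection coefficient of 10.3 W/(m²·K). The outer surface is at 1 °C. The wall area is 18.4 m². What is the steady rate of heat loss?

Q ≈ 216 W

Thermal resistances in series:
R_inner film = 1/(h_i·A) = 1/(10.3×18.4) = 0.005276 K/W
R_dense concrete = L/(kA) = 0.19/(1.36×18.4) = 0.007593 K/W
R_cork board = L/(kA) = 0.055/(0.0454×18.4) = 0.06584 K/W
R_total = 0.07871 K/W
Q = ΔT / R_total = 17 / 0.07871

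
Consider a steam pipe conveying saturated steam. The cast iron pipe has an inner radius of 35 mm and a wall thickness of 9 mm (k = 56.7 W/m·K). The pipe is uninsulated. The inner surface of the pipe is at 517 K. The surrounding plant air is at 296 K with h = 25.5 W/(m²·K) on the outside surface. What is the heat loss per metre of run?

q′ ≈ 1550 W/m

Cylindrical conduction, so R = ln(r₂/r₁)/(2πkL) per layer, in series:
R_cast iron pipe wall = ln(44/35)/(2π×56.7×1) = 6.424×10^-4 K/W
R_outer film = 1/(h_o·2πr_oL) = 1/(25.5×2π×0.044×1) = 0.1418 K/W
R_total = 0.1425 K/W
Q = ΔT/R_total = 221/0.1425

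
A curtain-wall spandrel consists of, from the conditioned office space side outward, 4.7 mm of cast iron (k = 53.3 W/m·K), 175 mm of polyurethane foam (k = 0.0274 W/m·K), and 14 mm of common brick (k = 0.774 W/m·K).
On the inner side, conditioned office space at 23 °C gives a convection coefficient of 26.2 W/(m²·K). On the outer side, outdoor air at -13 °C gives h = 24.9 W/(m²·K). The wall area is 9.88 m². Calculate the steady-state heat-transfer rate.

Using the resistance-network approach (series):
R_inner film = 1/(h_i·A) = 1/(26.2×9.88) = 0.003863 K/W
R_cast iron = L/(kA) = 0.0047/(53.3×9.88) = 8.925×10^-6 K/W
R_polyurethane foam = L/(kA) = 0.175/(0.0274×9.88) = 0.6464 K/W
R_common brick = L/(kA) = 0.014/(0.774×9.88) = 0.001831 K/W
R_outer film = 1/(h_o·A) = 1/(24.9×9.88) = 0.004065 K/W
R_total = 0.6562 K/W
Q = ΔT / R_total = 36 / 0.6562

Q ≈ 54.9 W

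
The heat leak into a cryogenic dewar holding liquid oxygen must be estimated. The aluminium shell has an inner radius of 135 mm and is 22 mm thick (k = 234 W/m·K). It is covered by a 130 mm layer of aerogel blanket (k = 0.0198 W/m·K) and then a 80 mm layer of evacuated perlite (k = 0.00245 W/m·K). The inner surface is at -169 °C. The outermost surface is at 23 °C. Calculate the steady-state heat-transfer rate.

For a spherical shell R = (1/r₁ − 1/r₂)/(4πk); film R = 1/(h·4πr²). In series:
R_aluminium shell = (1/0.135 − 1/0.157)/(4π×234) = 3.53×10^-4 K/W
R_aerogel blanket = (1/0.157 − 1/0.287)/(4π×0.0198) = 11.6 K/W
R_evacuated perlite = (1/0.287 − 1/0.367)/(4π×0.00245) = 24.67 K/W
R_total = 36.27 K/W
Q = ΔT/R_total = 192/36.27

Q ≈ 5.29 W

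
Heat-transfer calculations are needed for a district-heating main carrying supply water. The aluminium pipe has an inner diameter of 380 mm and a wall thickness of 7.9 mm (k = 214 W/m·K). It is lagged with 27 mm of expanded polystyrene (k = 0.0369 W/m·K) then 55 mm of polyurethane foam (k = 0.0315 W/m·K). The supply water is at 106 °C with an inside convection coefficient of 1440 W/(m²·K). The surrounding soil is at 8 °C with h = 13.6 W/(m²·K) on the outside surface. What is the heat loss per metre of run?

For a radial system each layer contributes R = ln(r_out/r_in)/(2πkL); films add R = 1/(hA).
R_inner film = 1/(h_i·2πr₁L) = 1/(1440×2π×0.19×1) = 5.817×10^-4 K/W
R_aluminium pipe wall = ln(197.9/190)/(2π×214×1) = 3.03×10^-5 K/W
R_expanded polystyrene = ln(224.9/197.9)/(2π×0.0369×1) = 0.5516 K/W
R_polyurethane foam = ln(279.9/224.9)/(2π×0.0315×1) = 1.105 K/W
R_outer film = 1/(h_o·2πr_oL) = 1/(13.6×2π×0.2799×1) = 0.04181 K/W
R_total = 1.699 K/W
Q = ΔT/R_total = 98/1.699

q′ ≈ 57.7 W/m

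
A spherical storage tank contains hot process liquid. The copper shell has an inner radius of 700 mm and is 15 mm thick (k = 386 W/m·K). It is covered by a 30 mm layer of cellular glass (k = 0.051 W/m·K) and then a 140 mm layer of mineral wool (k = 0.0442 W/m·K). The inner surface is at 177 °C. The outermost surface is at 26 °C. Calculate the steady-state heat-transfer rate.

Q ≈ 321 W

For a spherical shell R = (1/r₁ − 1/r₂)/(4πk); film R = 1/(h·4πr²). In series:
R_copper shell = (1/0.7 − 1/0.715)/(4π×386) = 6.179×10^-6 K/W
R_cellular glass = (1/0.715 − 1/0.745)/(4π×0.051) = 0.08788 K/W
R_mineral wool = (1/0.745 − 1/0.885)/(4π×0.0442) = 0.3823 K/W
R_total = 0.4702 K/W
Q = ΔT/R_total = 151/0.4702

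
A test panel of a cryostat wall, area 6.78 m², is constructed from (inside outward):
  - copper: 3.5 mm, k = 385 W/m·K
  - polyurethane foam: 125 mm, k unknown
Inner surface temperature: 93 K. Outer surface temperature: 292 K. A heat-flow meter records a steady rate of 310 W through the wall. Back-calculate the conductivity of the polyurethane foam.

Model the wall as resistances in series:
R_copper = L/(kA) = 0.0035/(385×6.78) = 1.341×10^-6 K/W
Sum of known resistances R_other = 1.341×10^-6 K/W
Total R = ΔT/Q = 199/310 = 0.6419 K/W
R_polyurethane foam = R_total − R_other = 0.6419 K/W
k = L/(R·A) = 0.125/(0.6419×6.78)

k ≈ 0.0287 W/(m·K)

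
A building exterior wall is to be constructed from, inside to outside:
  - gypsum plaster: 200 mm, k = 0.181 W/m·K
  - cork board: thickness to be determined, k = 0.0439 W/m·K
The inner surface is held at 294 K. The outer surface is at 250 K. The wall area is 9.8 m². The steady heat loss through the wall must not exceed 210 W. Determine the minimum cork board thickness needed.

L ≈ 41.6 mm

Treating each layer as a thermal resistance in series:
R_gypsum plaster = L/(kA) = 0.2/(0.181×9.8) = 0.1128 K/W
Sum of the known resistances R_other = 0.1128 K/W
Required total resistance R_tot = ΔT/Q_allow = 44/210 = 0.2095 K/W
R_cork board = R_tot − R_other = 0.09677 K/W
L = R·k·A = 0.09677×0.0439×9.8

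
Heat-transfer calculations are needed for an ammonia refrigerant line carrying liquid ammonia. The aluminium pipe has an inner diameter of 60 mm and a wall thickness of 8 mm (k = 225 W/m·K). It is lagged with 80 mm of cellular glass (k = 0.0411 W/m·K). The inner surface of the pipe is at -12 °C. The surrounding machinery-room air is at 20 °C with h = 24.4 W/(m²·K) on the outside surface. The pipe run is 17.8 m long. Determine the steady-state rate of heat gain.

Treating each annulus and film as a series resistance:
R_aluminium pipe wall = ln(38/30)/(2π×225×17.8) = 9.394×10^-6 K/W
R_cellular glass = ln(118/38)/(2π×0.0411×17.8) = 0.2465 K/W
R_outer film = 1/(h_o·2πr_oL) = 1/(24.4×2π×0.118×17.8) = 0.003105 K/W
R_total = 0.2496 K/W
Q = ΔT/R_total = 32/0.2496

Q ≈ 128 W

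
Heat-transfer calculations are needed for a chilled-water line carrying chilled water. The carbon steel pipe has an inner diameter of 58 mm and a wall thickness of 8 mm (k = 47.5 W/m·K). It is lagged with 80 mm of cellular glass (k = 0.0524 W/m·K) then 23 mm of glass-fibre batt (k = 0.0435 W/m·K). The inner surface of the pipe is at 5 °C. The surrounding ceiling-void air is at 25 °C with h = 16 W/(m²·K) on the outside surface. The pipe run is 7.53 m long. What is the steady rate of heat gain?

Q ≈ 35.6 W

Per-layer cylindrical resistances, series-summed:
R_carbon steel pipe wall = ln(37/29)/(2π×47.5×7.53) = 1.084×10^-4 K/W
R_cellular glass = ln(117/37)/(2π×0.0524×7.53) = 0.4644 K/W
R_glass-fibre batt = ln(140/117)/(2π×0.0435×7.53) = 0.0872 K/W
R_outer film = 1/(h_o·2πr_oL) = 1/(16×2π×0.14×7.53) = 0.009436 K/W
R_total = 0.5611 K/W
Q = ΔT/R_total = 20/0.5611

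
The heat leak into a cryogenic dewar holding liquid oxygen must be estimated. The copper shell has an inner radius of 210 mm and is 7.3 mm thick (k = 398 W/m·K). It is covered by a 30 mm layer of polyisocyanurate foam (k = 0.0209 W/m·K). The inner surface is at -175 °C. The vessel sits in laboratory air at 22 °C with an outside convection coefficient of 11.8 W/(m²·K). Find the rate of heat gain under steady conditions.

Q ≈ 88.1 W

Radial (spherical) resistances in series:
R_copper shell = (1/0.21 − 1/0.2173)/(4π×398) = 3.199×10^-5 K/W
R_polyisocyanurate foam = (1/0.2173 − 1/0.2473)/(4π×0.0209) = 2.126 K/W
R_outer film = 1/(h·4πr_o²) = 1/(11.8×4π×0.2473²) = 0.1103 K/W
R_total = 2.236 K/W
Q = ΔT/R_total = 197/2.236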